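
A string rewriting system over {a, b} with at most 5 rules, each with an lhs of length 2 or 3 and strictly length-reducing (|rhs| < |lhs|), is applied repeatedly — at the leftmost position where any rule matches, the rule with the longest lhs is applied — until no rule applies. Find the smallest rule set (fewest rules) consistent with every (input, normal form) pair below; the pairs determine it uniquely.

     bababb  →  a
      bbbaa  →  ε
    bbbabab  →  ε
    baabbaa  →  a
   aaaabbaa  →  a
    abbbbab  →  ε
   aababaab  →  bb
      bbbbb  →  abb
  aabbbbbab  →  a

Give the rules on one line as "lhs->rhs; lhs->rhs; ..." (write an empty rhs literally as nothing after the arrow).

aa->b; ba->; bab->a; bbb->a

  | bababb => aabb => bbb => a
  | bbbaa => aaa => ba => ε
  | bbbabab => aabab => bbab => ba => ε
  | baabbaa => abbaa => aba => a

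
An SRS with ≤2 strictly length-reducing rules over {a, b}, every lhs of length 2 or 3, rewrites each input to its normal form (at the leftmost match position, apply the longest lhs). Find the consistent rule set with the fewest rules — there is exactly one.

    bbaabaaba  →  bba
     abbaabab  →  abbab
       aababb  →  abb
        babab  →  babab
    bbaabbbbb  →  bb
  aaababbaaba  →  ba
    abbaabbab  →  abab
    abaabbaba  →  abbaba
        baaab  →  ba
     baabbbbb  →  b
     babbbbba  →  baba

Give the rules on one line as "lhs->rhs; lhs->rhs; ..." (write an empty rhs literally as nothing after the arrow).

  | bbaabaaba => bbaaba => bba
  | abbaabab => abbab
  | aababb => abb
  | babab

aab->; bbb->b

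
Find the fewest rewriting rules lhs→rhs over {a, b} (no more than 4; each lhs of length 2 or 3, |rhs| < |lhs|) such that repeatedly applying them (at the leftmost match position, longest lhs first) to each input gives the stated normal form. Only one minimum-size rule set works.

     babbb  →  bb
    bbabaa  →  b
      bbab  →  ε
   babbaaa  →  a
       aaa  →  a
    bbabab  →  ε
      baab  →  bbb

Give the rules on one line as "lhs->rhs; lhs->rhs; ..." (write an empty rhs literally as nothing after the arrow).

aa->b; ab->; ba->a; baa->bb

  | babbb => abbb => bb
  | bbabaa => babaa => abaa => aa => b
  | bbab => bab => ab => ε
  | babbaaa => abbaaa => baaa => bba => ba => a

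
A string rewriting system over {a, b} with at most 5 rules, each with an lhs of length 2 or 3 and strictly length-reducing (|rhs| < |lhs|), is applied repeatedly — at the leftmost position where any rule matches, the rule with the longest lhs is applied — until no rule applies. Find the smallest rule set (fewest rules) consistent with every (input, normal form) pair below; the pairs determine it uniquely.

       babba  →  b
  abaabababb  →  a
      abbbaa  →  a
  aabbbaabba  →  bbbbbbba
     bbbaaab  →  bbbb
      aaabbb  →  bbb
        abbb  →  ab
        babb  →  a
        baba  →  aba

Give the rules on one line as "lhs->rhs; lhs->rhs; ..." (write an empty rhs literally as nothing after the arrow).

  | babba => abba => aa => b
  | abaabababb => abbbababb => abababb => aababb => bbabb => babb => abb => a
  | abbbaa => abaa => abb => a
  | aabbbaabba => bbbbaabba => bbbbbbba

aa->b; aaa->; abb->a; bab->ab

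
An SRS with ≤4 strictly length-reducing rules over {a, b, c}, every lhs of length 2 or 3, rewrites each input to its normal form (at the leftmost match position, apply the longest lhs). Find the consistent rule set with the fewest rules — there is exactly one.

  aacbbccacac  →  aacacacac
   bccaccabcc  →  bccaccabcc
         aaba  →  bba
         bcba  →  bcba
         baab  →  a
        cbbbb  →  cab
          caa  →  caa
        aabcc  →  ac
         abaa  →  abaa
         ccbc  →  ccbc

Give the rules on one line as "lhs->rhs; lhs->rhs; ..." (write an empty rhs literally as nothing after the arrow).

  | aacbbccacac => aacacacac
  | bccaccabcc
  | aaba => bba
  | bcba

aab->bb; bbb->a; bbc->a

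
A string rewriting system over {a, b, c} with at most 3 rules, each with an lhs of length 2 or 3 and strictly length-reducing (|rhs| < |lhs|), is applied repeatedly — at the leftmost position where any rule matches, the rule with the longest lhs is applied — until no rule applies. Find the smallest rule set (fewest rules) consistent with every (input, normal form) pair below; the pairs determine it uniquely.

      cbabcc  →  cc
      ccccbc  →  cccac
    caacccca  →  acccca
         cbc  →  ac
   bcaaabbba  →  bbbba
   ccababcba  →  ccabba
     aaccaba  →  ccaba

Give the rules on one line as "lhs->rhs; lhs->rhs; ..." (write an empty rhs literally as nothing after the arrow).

aa->b; bc->c; cb->a

  | cbabcc => aabcc => bbcc => bcc => cc
  | ccccbc => cccac
  | caacccca => cbcccca => acccca
  | cbc => ac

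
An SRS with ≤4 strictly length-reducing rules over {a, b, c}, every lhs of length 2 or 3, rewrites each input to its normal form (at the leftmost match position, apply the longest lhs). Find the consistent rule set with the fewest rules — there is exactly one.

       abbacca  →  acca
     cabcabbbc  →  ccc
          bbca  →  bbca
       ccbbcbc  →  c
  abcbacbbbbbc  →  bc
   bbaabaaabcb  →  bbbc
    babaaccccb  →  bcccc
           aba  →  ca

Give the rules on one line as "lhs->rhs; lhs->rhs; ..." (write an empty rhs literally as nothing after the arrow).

  | abbacca => cbacca => acca
  | cabcabbbc => cccabbbc => ccccbbc => cccbc => ccc
  | bbca
  | ccbbcbc => cbcbc => cbc => c

aa->; ab->c; cb->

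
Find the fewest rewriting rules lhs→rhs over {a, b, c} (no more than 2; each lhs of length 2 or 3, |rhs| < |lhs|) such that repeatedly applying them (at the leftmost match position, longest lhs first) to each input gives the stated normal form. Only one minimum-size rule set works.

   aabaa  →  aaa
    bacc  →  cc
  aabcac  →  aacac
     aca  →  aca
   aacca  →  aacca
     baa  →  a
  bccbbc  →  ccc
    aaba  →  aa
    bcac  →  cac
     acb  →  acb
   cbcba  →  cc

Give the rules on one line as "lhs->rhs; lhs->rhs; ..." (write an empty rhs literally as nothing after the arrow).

ba->; bc->c

  | aabaa => aaa
  | bacc => cc
  | aabcac => aacac
  | aca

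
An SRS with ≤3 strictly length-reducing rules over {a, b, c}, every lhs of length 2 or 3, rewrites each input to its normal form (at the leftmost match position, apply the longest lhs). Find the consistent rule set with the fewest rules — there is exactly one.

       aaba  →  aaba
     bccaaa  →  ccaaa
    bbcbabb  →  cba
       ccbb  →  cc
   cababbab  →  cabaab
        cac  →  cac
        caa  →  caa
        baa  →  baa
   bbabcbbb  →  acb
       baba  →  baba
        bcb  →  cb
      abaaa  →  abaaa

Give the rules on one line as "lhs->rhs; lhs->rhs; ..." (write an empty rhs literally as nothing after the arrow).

bb->; bc->c

  | aaba
  | bccaaa => ccaaa
  | bbcbabb => cbabb => cba
  | ccbb => cc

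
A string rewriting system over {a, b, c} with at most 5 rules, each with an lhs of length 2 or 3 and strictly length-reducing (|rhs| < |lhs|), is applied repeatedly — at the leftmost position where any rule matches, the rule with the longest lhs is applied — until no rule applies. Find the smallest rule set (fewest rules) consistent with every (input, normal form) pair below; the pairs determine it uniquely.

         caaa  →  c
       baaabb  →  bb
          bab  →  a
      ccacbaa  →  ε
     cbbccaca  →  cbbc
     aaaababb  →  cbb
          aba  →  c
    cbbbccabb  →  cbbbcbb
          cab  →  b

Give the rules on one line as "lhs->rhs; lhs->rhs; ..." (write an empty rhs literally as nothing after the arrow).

aa->c; ab->a; ba->a; ca->

  | caaa => aa => c
  | baaabb => aaabb => cabb => bb
  | bab => ab => a
  | ccacbaa => ccbaa => ccaa => ca => ε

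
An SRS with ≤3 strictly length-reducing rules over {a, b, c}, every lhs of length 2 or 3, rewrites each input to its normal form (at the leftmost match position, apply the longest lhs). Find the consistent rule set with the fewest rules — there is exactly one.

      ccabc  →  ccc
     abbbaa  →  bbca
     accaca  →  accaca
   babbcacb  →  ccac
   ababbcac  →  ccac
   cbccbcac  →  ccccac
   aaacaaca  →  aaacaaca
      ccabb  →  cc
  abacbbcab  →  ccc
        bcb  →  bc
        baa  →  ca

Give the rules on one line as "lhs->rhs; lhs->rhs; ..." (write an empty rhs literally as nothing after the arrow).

ab->b; ba->c; cb->c

  | ccabc => ccbc => ccc
  | abbbaa => bbbaa => bbca
  | accaca
  | babbcacb => cbbcacb => cbcacb => ccacb => ccac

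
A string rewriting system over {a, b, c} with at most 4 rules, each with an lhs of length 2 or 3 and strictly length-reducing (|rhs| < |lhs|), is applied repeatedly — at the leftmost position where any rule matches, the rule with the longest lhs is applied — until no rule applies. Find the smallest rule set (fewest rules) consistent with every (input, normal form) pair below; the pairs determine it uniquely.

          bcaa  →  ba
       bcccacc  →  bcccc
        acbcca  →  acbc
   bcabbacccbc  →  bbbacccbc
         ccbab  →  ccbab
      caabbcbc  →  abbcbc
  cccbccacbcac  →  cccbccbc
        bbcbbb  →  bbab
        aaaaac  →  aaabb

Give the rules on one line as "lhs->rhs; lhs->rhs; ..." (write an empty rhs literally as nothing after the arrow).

aac->bb; ca->; cbb->a

  | bcaa => ba
  | bcccacc => bcccc
  | acbcca => acbc
  | bcabbacccbc => bbbacccbc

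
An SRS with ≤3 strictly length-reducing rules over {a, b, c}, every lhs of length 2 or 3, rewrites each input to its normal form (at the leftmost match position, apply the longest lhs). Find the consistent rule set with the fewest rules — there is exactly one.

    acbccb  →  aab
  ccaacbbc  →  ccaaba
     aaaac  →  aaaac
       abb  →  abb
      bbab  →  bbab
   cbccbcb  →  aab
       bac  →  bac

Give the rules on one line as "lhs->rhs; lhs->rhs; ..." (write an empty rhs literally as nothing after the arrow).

  | acbccb => abccb => aacb => aab
  | ccaacbbc => ccaabbc => ccaaba
  | aaaac
  | abb

bc->a; cb->b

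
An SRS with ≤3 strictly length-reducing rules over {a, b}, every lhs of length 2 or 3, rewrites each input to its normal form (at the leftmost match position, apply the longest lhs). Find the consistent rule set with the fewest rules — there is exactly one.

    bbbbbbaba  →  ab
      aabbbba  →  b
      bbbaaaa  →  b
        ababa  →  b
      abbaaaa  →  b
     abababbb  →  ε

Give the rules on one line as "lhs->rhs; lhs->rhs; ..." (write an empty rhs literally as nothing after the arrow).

aa->b; ba->b; bb->

  | bbbbbbaba => bbbbaba => bbaba => aba => ab
  | aabbbba => bbbbba => bbba => ba => b
  | bbbaaaa => baaaa => baaa => baa => ba => b
  | ababa => abba => aa => b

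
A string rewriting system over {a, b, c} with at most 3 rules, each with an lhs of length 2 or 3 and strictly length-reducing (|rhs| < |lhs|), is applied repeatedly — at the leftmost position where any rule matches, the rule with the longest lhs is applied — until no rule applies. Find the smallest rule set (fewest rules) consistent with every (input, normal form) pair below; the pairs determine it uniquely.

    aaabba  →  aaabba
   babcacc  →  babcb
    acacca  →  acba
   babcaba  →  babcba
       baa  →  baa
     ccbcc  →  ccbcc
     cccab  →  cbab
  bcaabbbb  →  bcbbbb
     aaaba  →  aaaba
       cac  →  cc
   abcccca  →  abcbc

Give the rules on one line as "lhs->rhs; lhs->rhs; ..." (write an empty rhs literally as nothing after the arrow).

  | aaabba
  | babcacc => babccc => babcb
  | acacca => accca => acba
  | babcaba => babcba

ca->c; ccc->cb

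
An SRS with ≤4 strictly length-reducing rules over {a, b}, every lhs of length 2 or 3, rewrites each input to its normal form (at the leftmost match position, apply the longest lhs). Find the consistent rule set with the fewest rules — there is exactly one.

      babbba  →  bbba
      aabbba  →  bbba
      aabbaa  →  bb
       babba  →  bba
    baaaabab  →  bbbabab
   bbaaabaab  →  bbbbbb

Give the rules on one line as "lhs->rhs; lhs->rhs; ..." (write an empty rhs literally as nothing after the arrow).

aa->; aaa->bb; abb->b

  | babbba => bbba
  | aabbba => bbba
  | aabbaa => bbaa => bb
  | babba => bba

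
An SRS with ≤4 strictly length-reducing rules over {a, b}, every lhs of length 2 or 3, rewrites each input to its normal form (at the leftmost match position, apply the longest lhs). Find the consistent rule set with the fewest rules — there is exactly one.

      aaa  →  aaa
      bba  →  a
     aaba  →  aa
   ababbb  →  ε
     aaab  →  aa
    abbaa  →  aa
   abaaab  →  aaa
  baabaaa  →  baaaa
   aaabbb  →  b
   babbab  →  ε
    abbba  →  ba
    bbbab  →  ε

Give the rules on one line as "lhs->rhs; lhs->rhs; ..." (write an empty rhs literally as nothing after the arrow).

  | aaa
  | bba => a
  | aaba => aa
  | ababbb => aabbb => abb => bb => ε

aab->a; ab->b; aba->aa; bb->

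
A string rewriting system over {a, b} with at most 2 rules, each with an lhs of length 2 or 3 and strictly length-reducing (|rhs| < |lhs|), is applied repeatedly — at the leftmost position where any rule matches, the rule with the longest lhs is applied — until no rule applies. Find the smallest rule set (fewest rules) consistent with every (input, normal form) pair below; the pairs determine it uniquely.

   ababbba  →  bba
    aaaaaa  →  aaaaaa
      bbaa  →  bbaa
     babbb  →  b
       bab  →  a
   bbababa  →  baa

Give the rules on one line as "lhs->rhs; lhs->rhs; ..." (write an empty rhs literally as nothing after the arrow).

  | ababbba => abbba => bba
  | aaaaaa
  | bbaa
  | babbb => abb => b

ab->; bab->a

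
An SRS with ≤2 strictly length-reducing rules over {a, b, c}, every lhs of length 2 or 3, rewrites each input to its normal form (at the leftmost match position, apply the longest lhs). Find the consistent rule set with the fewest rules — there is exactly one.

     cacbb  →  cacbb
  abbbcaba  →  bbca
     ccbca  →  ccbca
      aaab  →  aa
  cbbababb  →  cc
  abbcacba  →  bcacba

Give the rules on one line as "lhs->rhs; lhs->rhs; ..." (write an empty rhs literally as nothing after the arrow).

  | cacbb
  | abbbcaba => bbcaba => bbca
  | ccbca
  | aaab => aa

ab->; bbb->c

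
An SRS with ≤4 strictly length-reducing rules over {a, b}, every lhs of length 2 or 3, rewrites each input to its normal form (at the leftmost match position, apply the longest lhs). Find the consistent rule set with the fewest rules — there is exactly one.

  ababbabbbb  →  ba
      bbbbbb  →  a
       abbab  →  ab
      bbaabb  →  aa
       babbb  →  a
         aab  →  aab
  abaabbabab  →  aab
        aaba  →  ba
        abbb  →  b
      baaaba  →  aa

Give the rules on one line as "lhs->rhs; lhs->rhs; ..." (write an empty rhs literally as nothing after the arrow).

aba->ba; abb->; bb->a; bbb->ba

  | ababbabbbb => babbabbbb => babbbb => bbb => ba
  | bbbbbb => babbb => bb => a
  | abbab => ab
  | bbaabb => aaabb => aa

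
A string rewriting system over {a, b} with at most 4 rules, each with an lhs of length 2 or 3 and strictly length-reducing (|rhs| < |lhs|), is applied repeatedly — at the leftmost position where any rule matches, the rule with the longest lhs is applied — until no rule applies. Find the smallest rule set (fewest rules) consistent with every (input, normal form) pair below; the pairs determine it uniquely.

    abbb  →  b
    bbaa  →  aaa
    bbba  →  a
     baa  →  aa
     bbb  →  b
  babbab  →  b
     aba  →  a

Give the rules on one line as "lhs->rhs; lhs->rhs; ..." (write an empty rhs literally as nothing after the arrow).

  | abbb => bbb => ab => b
  | bbaa => aaa
  | bbba => aba => ba => a
  | baa => aa

ab->b; ba->a; bb->a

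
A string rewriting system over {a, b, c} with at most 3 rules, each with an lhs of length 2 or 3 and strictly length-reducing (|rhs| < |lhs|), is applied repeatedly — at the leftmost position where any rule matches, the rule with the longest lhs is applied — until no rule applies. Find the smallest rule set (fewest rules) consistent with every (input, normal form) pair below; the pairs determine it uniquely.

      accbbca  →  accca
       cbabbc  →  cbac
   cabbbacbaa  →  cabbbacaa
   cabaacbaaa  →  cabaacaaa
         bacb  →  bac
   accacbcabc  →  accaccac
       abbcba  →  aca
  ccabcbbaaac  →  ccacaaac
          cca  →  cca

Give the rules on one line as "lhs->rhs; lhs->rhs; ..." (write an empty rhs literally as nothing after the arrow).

  | accbbca => accbca => accca
  | cbabbc => cbabc => cbac
  | cabbbacbaa => cabbbacaa
  | cabaacbaaa => cabaacaaa

acb->ac; bc->c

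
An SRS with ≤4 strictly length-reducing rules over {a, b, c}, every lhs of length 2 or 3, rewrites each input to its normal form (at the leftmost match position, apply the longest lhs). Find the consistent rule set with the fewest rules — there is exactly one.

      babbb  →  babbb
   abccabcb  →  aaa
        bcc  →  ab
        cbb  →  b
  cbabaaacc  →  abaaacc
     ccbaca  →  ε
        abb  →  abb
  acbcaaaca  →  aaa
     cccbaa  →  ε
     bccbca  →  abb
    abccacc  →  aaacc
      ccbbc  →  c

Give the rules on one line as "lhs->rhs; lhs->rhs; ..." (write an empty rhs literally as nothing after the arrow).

  | babbb
  | abccabcb => aababcb => aaabcb => aaacb => aaa
  | bcc => ab
  | cbb => b

aab->aa; bcc->ab; ca->; cb->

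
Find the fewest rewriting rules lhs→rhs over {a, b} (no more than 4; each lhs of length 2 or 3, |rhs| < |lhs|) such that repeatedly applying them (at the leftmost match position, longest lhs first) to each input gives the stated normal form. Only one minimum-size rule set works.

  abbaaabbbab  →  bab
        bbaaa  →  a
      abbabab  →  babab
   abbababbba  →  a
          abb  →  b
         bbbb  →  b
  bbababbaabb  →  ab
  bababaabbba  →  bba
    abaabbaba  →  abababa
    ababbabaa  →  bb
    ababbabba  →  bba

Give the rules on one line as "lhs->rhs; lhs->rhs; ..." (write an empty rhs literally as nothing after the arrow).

aa->b; aab->a; abb->b; bbb->

  | abbaaabbbab => baaabbbab => bbabbbab => bbbbab => bab
  | bbaaa => bbba => a
  | abbabab => babab
  | abbababbba => bababbba => babbba => bbba => a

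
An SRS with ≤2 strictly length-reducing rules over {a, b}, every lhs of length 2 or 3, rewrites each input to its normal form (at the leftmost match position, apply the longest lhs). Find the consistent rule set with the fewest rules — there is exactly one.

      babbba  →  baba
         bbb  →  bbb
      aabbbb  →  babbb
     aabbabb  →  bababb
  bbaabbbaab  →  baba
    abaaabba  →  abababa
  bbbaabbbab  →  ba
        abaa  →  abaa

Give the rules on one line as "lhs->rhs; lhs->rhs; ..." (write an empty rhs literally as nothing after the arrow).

  | babbba => baba
  | bbb
  | aabbbb => babbb
  | aabbabb => bababb

aab->ba; bba->a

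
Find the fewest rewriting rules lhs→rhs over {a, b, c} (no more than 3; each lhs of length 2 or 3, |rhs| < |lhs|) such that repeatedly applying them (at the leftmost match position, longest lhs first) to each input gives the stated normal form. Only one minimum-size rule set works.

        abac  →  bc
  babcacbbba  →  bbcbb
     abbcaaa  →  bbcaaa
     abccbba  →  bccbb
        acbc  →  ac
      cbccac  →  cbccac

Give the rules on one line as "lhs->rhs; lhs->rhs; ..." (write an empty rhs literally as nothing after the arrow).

  | abac => bac => bc
  | babcacbbba => bbcacbbba => bbcabba => bbcbba => bbcbb
  | abbcaaa => bbcaaa
  | abccbba => bccbba => bccbb

ab->b; acb->a; ba->b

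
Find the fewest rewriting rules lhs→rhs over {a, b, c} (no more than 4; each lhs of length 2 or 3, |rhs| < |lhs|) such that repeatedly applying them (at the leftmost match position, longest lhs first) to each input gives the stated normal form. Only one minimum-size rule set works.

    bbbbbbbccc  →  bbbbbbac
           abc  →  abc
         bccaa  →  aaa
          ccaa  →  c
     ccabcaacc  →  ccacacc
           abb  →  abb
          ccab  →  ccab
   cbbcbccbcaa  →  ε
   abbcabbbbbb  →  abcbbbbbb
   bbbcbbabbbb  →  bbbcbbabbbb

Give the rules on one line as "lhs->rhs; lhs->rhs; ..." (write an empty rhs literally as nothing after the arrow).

bca->c; bcc->a; caa->

  | bbbbbbbccc => bbbbbbac
  | abc
  | bccaa => aaa
  | ccaa => c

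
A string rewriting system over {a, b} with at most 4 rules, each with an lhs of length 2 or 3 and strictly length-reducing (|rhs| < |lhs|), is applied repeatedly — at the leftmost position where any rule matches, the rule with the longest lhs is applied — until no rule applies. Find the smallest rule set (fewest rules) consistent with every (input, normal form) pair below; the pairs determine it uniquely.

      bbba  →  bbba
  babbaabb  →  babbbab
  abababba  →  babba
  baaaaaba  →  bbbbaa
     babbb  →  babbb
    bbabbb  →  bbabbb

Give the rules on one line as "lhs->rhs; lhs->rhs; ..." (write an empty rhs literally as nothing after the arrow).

aaa->bb; aab->ba; aba->

  | bbba
  | babbaabb => babbbab
  | abababba => babba
  | baaaaaba => bbbaaba => bbbbaa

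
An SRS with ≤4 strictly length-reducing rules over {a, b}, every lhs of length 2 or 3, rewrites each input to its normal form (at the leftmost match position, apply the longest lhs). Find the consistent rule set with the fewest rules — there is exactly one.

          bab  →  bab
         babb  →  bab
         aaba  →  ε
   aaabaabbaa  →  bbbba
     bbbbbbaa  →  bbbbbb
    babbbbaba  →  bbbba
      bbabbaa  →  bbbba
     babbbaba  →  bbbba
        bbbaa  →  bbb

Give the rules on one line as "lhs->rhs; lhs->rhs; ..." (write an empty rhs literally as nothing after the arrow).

aa->; aab->a; aba->bb; abb->ab

  | bab
  | babb => bab
  | aaba => aa => ε
  | aaabaabbaa => abaabbaa => bbabbaa => bbabaa => bbbba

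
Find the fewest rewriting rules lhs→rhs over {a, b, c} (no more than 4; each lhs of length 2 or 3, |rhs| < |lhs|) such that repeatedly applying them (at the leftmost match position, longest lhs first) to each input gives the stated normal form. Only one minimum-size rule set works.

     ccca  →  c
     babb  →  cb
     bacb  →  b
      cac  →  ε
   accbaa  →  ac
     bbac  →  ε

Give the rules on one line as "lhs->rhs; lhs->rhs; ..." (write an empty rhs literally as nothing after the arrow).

ba->c; bb->b; ca->c; cc->

  | ccca => ca => c
  | babb => cbb => cb
  | bacb => ccb => b
  | cac => cc => ε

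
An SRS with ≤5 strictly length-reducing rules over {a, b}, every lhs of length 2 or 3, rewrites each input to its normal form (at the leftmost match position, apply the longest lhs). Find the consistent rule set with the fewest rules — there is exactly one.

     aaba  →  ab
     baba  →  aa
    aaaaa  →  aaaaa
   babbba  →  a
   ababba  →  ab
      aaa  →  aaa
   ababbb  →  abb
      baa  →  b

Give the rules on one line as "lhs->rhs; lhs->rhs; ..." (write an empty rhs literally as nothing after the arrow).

aab->ab; ba->b; bab->a; bba->

  | aaba => aba => ab
  | baba => aa
  | aaaaa
  | babbba => abba => a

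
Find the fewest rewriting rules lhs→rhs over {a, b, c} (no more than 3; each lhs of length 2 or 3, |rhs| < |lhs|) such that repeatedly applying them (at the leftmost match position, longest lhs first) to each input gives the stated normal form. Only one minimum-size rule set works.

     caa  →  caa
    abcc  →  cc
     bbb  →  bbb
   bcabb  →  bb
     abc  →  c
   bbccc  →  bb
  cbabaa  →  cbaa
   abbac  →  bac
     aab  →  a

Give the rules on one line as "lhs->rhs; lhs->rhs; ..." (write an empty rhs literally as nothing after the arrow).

ab->; bc->b

  | caa
  | abcc => cc
  | bbb
  | bcabb => babb => bb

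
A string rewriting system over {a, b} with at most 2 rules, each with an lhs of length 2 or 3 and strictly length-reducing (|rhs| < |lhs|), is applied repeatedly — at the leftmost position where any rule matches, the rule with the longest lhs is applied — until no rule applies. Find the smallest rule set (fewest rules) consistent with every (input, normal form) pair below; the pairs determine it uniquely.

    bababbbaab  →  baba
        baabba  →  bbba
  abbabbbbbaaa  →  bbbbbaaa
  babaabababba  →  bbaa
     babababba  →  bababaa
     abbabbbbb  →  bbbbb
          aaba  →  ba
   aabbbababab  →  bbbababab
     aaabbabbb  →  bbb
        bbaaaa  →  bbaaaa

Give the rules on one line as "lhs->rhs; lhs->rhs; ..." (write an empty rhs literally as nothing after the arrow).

aab->b; abb->a

  | bababbbaab => bababaab => bababb => baba
  | baabba => bbba
  | abbabbbbbaaa => aabbbbbaaa => bbbbbaaa
  | babaabababba => babbababba => baababba => bbabba => bbaa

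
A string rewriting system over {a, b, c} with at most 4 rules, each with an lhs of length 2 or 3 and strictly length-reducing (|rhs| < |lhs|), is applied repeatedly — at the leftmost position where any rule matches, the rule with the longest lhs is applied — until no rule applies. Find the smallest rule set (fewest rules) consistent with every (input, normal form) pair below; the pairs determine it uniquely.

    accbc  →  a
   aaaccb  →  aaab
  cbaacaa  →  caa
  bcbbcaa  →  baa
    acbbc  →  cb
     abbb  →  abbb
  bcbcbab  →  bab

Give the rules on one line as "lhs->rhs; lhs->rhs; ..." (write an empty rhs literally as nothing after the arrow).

ac->c; acc->a; bc->

  | accbc => abc => a
  | aaaccb => aaab
  | cbaacaa => cbacaa => cbcaa => caa
  | bcbbcaa => bbcaa => baa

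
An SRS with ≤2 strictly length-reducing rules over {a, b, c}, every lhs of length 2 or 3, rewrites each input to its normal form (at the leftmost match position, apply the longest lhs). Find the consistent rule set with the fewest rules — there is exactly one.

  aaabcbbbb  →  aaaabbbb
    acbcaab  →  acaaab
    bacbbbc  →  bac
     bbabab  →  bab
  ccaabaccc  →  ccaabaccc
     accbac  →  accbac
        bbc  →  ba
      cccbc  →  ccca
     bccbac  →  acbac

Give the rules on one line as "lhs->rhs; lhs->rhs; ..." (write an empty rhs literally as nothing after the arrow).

bba->; bc->a

  | aaabcbbbb => aaaabbbb
  | acbcaab => acaaab
  | bacbbbc => bacbba => bac
  | bbabab => bab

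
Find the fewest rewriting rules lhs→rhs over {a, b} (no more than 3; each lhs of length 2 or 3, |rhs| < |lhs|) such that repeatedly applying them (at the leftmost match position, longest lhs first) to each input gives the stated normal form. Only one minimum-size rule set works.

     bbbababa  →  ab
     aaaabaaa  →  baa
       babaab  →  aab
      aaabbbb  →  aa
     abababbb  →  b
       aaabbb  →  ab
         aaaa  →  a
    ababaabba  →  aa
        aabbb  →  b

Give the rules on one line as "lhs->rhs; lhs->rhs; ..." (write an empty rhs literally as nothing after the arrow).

  | bbbababa => abababa => bbaba => aaba => ab
  | aaaabaaa => abaaa => baa
  | babaab => bbab => aab
  | aaabbbb => bbbb => abb => aa

aaa->; aba->b; bb->a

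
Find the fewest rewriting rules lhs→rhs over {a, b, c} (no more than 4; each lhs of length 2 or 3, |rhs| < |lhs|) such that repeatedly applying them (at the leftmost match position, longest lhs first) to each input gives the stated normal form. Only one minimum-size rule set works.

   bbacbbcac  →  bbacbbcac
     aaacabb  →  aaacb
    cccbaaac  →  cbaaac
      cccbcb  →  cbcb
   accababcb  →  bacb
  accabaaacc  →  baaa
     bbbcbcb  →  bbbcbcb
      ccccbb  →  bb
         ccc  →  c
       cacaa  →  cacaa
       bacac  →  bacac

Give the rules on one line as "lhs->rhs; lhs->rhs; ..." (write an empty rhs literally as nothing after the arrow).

ab->; acc->ba; cc->

  | bbacbbcac
  | aaacabb => aaacb
  | cccbaaac => cbaaac
  | cccbcb => cbcb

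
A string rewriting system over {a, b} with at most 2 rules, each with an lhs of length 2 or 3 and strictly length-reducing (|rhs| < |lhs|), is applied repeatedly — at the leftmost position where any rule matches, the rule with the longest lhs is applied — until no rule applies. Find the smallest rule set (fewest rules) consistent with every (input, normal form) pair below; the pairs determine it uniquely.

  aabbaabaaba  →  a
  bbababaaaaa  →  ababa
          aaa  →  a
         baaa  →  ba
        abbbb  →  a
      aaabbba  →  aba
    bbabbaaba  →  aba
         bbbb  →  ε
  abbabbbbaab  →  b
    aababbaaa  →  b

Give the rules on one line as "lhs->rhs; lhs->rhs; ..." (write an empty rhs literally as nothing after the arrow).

aa->; bb->

  | aabbaabaaba => bbaabaaba => aabaaba => baaba => bba => a
  | bbababaaaaa => ababaaaaa => ababaaa => ababa
  | aaa => a
  | baaa => ba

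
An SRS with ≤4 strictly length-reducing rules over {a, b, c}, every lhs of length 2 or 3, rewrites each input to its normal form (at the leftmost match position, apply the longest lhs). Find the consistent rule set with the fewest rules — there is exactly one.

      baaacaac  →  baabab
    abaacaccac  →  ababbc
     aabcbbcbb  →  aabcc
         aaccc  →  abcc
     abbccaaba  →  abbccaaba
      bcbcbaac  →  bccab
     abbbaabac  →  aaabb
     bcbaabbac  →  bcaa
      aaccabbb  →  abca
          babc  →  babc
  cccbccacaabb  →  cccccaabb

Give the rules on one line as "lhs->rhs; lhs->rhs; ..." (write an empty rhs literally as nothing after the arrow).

ac->b; bbb->; cb->c

  | baaacaac => baabaac => baabab
  | abaacaccac => ababaccac => ababbcac => ababbcb => ababbc
  | aabcbbcbb => aabcbcbb => aabccbb => aabccb => aabcc
  | aaccc => abcc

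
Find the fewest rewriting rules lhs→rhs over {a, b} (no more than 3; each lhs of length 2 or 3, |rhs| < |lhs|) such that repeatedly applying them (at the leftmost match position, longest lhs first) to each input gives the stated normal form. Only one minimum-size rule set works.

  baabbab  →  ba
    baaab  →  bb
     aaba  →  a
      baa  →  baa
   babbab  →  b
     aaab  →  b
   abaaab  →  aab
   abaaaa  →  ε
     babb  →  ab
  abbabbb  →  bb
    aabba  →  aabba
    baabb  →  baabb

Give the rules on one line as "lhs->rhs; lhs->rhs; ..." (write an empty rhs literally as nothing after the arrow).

aaa->; aba->; bab->a

  | baabbab => baaba => ba
  | baaab => bb
  | aaba => a
  | baa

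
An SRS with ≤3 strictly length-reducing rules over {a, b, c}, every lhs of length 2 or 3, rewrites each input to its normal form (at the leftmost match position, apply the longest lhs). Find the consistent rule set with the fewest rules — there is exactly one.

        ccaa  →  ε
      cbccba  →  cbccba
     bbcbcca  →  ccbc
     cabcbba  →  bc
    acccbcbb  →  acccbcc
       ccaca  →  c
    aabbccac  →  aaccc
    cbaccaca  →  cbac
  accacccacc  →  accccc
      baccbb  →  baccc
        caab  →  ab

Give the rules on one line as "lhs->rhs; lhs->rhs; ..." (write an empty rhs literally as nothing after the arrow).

  | ccaa => ca => ε
  | cbccba
  | bbcbcca => ccbcca => ccbc
  | cabcbba => bcbba => bcca => bc

bb->c; ca->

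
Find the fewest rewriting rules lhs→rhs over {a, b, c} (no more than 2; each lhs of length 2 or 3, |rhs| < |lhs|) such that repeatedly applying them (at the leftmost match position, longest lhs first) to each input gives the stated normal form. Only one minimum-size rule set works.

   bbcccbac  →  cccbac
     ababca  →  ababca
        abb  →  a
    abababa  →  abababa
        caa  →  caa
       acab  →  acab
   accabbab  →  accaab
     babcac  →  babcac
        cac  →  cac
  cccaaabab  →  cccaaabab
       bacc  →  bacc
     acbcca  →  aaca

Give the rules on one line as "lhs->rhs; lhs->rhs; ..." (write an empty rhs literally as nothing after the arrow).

bb->; cbc->a

  | bbcccbac => cccbac
  | ababca
  | abb => a
  | abababa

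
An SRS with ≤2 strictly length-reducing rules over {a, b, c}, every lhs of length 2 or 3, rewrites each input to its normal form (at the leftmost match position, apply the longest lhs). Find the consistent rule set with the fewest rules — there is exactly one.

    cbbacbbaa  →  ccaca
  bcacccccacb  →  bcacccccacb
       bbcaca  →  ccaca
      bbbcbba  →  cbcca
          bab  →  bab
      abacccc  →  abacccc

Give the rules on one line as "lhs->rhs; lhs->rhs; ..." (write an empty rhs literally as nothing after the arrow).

bb->c; caa->a

  | cbbacbbaa => ccacbbaa => ccaccaa => ccaca
  | bcacccccacb
  | bbcaca => ccaca
  | bbbcbba => cbcbba => cbcca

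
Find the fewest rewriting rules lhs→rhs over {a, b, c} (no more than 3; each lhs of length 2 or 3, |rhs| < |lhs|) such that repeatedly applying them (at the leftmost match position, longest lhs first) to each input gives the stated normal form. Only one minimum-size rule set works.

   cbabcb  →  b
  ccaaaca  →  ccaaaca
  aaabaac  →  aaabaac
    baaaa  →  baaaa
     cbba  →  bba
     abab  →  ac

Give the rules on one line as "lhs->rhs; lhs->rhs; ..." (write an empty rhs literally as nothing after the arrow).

bab->c; cb->b

  | cbabcb => babcb => ccb => cb => b
  | ccaaaca
  | aaabaac
  | baaaa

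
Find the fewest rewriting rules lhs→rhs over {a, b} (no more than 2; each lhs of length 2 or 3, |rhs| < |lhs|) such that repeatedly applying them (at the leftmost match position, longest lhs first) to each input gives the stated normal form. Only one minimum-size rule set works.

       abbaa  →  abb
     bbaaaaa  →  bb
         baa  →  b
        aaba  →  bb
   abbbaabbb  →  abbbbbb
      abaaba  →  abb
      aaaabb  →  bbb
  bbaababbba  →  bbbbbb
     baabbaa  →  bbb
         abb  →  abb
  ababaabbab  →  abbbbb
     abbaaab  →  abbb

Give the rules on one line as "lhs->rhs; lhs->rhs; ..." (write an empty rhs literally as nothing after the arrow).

aa->b; ba->b

  | abbaa => abba => abb
  | bbaaaaa => bbaaaa => bbaaa => bbaa => bba => bb
  | baa => ba => b
  | aaba => bba => bb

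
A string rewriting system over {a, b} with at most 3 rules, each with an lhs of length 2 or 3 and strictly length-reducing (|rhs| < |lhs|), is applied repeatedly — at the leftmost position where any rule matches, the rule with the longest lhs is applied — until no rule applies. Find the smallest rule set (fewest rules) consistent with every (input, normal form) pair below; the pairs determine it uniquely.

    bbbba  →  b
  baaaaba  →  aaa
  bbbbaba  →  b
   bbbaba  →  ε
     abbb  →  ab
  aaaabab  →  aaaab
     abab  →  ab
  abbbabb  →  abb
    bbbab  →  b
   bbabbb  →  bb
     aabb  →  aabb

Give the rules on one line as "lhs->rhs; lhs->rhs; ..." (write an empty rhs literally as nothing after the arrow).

  | bbbba => bba => b
  | baaaaba => aaaba => aaa
  | bbbbaba => bbaba => bba => b
  | bbbaba => baba => ba => ε

ba->; bbb->b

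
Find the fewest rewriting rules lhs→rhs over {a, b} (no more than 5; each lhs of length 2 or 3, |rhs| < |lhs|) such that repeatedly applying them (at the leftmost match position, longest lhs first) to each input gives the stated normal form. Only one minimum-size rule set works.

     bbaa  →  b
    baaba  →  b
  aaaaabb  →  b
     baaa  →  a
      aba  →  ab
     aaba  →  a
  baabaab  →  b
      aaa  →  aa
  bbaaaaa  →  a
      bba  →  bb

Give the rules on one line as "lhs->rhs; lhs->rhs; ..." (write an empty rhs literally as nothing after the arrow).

  | bbaa => b
  | baaba => ba => b
  | aaaaabb => aaaabb => aaabb => aabb => b
  | baaa => a

aaa->aa; aab->; ba->b; baa->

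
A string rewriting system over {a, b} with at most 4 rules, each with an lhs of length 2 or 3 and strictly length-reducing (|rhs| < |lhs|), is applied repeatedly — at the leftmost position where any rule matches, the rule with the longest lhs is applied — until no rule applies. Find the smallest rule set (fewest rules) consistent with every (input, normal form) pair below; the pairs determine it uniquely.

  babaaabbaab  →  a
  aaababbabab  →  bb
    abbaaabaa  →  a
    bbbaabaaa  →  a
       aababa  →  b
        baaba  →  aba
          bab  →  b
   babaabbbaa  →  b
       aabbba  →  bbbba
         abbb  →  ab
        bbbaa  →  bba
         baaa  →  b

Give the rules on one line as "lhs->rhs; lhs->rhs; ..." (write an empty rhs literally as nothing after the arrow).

aa->b; abb->ab; baa->a; bab->aa

  | babaaabbaab => aaaaabbaab => baaabbaab => aabbaab => bbbaab => bbab => baa => a
  | aaababbabab => bababbabab => aaabbabab => babbabab => aababab => bbabab => baaab => aab => bb
  | abbaaabaa => abaaabaa => aaabaa => babaa => aaaa => baa => a
  | bbbaabaaa => bbabaaa => baaaaa => aaaa => baa => a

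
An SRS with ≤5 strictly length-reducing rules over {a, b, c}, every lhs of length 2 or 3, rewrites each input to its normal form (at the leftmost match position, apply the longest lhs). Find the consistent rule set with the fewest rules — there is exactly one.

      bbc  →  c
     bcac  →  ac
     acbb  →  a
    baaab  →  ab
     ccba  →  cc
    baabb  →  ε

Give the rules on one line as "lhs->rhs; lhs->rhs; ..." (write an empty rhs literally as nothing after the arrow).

  | bbc => c
  | bcac => ac
  | acbb => aab => cb => a
  | baaab => bcab => ab

aa->c; bb->; bc->; cb->a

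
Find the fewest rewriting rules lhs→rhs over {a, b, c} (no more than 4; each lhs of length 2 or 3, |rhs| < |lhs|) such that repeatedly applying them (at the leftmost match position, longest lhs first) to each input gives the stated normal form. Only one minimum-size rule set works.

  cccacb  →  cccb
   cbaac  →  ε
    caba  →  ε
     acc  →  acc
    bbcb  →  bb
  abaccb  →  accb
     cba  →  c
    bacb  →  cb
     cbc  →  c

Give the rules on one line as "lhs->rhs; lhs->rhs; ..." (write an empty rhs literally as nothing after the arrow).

ba->; baa->ab; bc->; ca->

  | cccacb => cccb
  | cbaac => cabc => bc => ε
  | caba => ba => ε
  | acc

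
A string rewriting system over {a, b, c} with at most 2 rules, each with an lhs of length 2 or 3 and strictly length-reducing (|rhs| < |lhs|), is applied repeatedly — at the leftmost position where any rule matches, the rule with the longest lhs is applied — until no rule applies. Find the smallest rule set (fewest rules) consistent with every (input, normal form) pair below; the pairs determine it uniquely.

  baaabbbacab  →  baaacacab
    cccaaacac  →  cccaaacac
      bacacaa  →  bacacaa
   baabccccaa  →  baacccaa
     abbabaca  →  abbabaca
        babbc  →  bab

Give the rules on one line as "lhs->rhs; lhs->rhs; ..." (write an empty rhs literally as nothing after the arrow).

  | baaabbbacab => baaacacab
  | cccaaacac
  | bacacaa
  | baabccccaa => baacccaa

bbb->c; bc->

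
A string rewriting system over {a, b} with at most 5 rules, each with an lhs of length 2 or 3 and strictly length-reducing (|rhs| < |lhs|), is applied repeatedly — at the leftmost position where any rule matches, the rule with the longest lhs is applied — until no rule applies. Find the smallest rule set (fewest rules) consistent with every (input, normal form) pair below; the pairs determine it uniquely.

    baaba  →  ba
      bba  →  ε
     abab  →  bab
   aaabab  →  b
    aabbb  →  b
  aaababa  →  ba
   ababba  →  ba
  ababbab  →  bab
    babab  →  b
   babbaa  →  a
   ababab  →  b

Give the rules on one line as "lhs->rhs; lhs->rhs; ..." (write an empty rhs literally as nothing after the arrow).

  | baaba => bbba => aba => ba
  | bba => ε
  | abab => bab
  | aaabab => babab => bbab => b

aa->b; aba->ba; bb->a; bba->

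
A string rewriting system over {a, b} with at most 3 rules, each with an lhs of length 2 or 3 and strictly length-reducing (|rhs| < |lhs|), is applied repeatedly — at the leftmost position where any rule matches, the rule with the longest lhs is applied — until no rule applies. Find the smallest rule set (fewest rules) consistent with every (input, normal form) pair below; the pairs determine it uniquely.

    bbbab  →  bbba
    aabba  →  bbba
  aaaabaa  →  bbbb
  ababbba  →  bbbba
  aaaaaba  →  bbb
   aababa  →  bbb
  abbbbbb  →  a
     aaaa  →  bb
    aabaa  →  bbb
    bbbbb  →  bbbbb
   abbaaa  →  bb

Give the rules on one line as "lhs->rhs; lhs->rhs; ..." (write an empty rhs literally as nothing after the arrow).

aa->b; ab->a

  | bbbab => bbba
  | aabba => bbba
  | aaaabaa => baabaa => bbbaa => bbbb
  | ababbba => aabbba => bbbba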